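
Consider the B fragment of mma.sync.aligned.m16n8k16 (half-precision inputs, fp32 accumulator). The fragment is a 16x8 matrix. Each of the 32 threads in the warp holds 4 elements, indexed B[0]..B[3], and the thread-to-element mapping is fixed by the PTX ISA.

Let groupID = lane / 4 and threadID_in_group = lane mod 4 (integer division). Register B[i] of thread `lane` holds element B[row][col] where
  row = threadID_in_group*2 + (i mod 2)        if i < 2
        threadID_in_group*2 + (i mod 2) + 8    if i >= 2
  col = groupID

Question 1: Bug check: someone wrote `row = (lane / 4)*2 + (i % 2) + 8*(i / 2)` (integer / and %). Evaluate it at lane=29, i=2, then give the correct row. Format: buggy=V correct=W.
buggy=22 correct=10

`(lane / 4)*2 + (i % 2) + 8*(i / 2)`[29,2]=>22
29: grp=7,tig=1
[2] (1*2+0+8,7) = (10,7)
row: 22 vs 10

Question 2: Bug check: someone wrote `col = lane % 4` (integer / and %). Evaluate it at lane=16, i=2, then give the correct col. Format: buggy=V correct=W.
buggy=0 correct=4

`lane % 4`[16,2]->0
L=16->g=16>>2=4, t=16&3=0
[2]->row 0·2+0+8=8  col g=4
col: 0 vs 4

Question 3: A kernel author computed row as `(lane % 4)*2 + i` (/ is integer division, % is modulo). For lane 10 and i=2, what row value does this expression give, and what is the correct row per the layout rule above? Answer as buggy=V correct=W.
`(lane % 4)*2 + i`[10,2]->6
L=10->gid=10>>2=2, tid=10&3=2
[2]->row 2·2+0+8=12  col gid=2
row: 6 vs 12

buggy=6 correct=12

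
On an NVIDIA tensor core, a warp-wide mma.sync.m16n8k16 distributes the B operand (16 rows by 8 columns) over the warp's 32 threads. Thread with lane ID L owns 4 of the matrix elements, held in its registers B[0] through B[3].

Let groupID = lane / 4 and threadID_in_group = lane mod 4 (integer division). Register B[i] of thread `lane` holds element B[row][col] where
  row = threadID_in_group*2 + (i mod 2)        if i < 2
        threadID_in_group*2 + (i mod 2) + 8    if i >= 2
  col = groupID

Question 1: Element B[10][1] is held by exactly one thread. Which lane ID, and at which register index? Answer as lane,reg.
5,2

c=1->g=1  r=10->rb=1,t=1,b0=0
L=1*4+1=5  i=1*2+0=2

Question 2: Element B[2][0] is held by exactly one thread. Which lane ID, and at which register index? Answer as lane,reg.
c: 0->gid=0  r: 2->r8=0,tid=1,i&1=0
L=0*4+1=1  i=0*2+0=0

1,0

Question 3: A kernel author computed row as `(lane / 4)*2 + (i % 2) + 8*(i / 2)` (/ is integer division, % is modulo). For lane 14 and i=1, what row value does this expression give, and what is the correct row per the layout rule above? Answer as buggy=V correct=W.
buggy=7 correct=5

`(lane / 4)*2 + (i % 2) + 8*(i / 2)`[14,1]->7
lane 14: g=3 (14/4), t=2 (14%4)
i=1: r=2*2+1+0=5, c=g=3
row: 7 vs 5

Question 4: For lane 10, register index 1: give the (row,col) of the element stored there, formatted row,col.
5,2

10: g=2,t=2
[1] (2*2+1+0,2) = (5,2)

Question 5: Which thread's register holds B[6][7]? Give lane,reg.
31,0

c:7=>grp=7  r:6=>rB=0,tig=3,lo=0
L=7*4+3=31  i=0*2+0=0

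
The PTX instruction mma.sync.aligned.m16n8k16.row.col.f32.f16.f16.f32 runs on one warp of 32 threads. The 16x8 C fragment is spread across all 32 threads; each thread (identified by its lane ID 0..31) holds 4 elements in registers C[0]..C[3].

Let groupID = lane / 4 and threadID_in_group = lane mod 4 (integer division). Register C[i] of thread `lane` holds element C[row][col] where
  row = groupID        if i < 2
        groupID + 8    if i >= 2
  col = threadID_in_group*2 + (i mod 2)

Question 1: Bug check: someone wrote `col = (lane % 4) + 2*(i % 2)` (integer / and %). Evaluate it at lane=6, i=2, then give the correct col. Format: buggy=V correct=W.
`(lane % 4) + 2*(i % 2)`[6,2]->2
lane 6->6/4=1, 6 mod 4=2
i=2  r:1+8->9  c:2·2+0->4
col: 2 vs 4

buggy=2 correct=4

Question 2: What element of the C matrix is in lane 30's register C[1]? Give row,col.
30: G=7,T=2
[1] (7+0,2*2+1) = (7,5)

7,5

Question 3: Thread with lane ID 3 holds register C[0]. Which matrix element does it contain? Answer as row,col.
3: gr=0,th=3
[0] (0+0,3*2+0) = (0,6)

0,6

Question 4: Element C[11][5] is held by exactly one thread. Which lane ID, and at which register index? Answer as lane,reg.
14,3

r=11⇒gr=3,Rb=1  c=5⇒th=2,odd=1
L=3*4+2=14  i=1*2+1=3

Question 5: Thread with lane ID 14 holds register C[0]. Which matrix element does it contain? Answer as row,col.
3,4

lane 14→14/4=3, 14 mod 4=2
i=0  r:3+0→3  c:2·2+0→4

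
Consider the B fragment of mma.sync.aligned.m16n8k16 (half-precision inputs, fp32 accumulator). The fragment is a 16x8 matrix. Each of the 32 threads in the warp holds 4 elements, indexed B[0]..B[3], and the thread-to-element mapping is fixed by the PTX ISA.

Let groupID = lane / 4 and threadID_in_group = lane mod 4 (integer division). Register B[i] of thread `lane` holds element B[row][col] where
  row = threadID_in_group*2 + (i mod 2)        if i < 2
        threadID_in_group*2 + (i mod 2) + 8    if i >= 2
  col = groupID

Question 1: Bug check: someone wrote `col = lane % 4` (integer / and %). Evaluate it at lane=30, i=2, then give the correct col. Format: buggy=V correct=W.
`lane % 4`[30,2]=>2
30: grp=7,tig=2
[2] (2*2+0+8,7) = (12,7)
col: 2 vs 7

buggy=2 correct=7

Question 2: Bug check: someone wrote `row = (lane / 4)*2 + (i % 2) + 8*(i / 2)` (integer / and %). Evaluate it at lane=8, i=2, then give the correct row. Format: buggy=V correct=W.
`(lane / 4)*2 + (i % 2) + 8*(i / 2)`[8,2]⇒12
lane 8⇒8/4=2, 8 mod 4=0
i=2  r:2·0+0+8⇒8  c:2
row: 12 vs 8

buggy=12 correct=8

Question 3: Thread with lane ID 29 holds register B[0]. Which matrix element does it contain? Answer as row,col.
lane 29: gid=7 (29/4), tid=1 (29%4)
i=0: r=1*2+0+0=2, c=gid=7

2,7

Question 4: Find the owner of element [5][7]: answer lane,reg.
c: 7->gid=7  r: 5->r8=0,tid=2,i&1=1
L=7*4+2=30  i=0*2+1=1

30,1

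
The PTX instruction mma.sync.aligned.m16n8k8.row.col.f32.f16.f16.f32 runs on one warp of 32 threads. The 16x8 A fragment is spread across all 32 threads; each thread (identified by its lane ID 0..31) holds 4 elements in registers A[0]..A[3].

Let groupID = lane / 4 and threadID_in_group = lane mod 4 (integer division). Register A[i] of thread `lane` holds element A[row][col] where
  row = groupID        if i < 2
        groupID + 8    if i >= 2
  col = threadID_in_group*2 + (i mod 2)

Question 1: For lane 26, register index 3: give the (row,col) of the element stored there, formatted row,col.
14,5

lane 26=>26/4=6, 26 mod 4=2
i=3  r:6+8=>14  c:2·2+1=>5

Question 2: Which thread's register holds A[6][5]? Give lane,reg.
26,1

r=6→G=6,rhi=0  c=5→T=2,p=1
L=6*4+2=26  i=0*2+1=1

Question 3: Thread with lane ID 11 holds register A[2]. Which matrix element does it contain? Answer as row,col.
lane 11: grp=2 (11/4), tig=3 (11%4)
i=2: r=2+8=10, c=3*2+0=6

10,6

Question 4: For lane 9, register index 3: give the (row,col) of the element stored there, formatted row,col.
10,3

9: g=2,t=1
[3] (2+8,1*2+1) = (10,3)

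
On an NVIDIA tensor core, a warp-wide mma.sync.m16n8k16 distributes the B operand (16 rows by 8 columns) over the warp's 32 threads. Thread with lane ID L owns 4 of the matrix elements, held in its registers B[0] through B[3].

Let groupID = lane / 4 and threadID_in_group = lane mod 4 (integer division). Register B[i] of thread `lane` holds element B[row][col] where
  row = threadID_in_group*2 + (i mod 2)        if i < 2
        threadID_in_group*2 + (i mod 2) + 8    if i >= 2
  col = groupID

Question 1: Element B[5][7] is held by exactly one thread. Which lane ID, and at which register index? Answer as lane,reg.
30,1

c=7->g=7  r=5->rb=0,t=2,b0=1
L=7*4+2=30  i=0*2+1=1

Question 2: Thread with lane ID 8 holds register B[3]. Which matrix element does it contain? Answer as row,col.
9,2

lane 8: gid=2 (8/4), tid=0 (8%4)
i=3: r=0*2+1+8=9, c=gid=2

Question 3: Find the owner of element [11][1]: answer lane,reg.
c=1⇒gr=1  r=11⇒Rb=1,th=1,odd=1
L=1*4+1=5  i=1*2+1=3

5,3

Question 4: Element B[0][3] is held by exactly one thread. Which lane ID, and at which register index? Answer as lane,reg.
12,0

c: 3->gid=3  r: 0->r8=0,tid=0,i&1=0
L=3*4+0=12  i=0*2+0=0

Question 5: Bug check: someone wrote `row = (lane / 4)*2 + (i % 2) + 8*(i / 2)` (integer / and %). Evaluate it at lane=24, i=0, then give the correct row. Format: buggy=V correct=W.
buggy=12 correct=0

`(lane / 4)*2 + (i % 2) + 8*(i / 2)`[24,0]=>12
L=24=>grp=24>>2=6, tig=24&3=0
[0]=>row 0·2+0+0=0  col grp=6
row: 12 vs 0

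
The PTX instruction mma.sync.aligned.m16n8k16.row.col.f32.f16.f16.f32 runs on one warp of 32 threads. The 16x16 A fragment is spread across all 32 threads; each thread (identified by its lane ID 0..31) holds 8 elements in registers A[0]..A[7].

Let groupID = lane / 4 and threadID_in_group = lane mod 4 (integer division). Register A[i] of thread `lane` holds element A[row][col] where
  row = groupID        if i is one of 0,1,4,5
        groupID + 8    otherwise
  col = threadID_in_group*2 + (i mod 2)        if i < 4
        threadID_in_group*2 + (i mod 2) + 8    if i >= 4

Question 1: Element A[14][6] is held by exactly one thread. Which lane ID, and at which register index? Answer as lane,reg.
27,2

r: 14->gid=6,r8=1  c: 6->c8=0,tid=3,i&1=0
L=6*4+3=27  i=0*4+1*2+0=2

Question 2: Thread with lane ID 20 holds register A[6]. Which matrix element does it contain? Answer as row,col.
L=20->gid=20>>2=5, tid=20&3=0
[6]->row 5+8=13  col 0·2+0+8=8

13,8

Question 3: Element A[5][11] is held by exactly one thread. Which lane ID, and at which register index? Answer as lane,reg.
21,5

r: 5->gid=5,r8=0  c: 11->c8=1,tid=1,i&1=1
L=5*4+1=21  i=1*4+0*2+1=5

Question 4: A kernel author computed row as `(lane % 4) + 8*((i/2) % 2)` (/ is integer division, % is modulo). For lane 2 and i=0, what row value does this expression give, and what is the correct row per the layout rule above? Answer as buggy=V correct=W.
`(lane % 4) + 8*((i/2) % 2)`[2,0]->2
2: gid=0,tid=2
[0] (0+0,2*2+0+0) = (0,4)
row: 2 vs 0

buggy=2 correct=0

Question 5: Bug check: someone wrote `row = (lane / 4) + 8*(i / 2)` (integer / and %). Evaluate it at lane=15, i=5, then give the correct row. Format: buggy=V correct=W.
buggy=19 correct=3

`(lane / 4) + 8*(i / 2)`[15,5]->19
lane 15: g=3 (15/4), t=3 (15%4)
i=5: r=3+0=3, c=3*2+1+8=15
row: 19 vs 3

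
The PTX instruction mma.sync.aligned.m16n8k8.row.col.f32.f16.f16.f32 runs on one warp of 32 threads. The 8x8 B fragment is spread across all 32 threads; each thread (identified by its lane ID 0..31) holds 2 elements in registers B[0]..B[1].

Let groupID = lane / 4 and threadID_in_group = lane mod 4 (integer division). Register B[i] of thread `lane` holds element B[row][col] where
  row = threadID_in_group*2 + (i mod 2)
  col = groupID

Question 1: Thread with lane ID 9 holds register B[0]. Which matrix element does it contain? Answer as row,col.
2,2

lane 9⇒9/4=2, 9 mod 4=1
i=0  r:2·1+0⇒2  c:2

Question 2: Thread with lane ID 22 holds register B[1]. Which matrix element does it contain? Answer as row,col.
5,5

22: gid=5,tid=2
[1] (2*2+1,5) = (5,5)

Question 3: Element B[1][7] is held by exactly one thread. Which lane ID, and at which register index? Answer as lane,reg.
28,1

c=7->g=7  r=1->t=0,b0=1
L=7*4+0=28  i=1=1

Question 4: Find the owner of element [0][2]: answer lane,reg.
c:2=>grp=2  r:0=>tig=0,lo=0
L=2*4+0=8  i=0=0

8,0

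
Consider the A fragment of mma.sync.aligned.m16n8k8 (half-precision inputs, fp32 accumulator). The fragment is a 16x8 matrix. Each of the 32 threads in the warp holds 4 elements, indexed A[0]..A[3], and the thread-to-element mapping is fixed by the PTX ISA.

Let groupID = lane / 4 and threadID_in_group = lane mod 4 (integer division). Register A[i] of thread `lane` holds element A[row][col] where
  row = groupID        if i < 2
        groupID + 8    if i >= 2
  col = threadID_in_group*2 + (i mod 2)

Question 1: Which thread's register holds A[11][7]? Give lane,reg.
r: 11->gid=3,r8=1  c: 7->tid=3,i&1=1
L=3*4+3=15  i=1*2+1=3

15,3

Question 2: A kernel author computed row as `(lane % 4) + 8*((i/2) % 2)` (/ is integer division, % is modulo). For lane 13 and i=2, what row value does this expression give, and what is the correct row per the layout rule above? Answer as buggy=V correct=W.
`(lane % 4) + 8*((i/2) % 2)`[13,2]→9
lane 13→13/4=3, 13 mod 4=1
i=2  r:3+8→11  c:2·1+0→2
row: 9 vs 11

buggy=9 correct=11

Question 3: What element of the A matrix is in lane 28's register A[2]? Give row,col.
lane 28->28/4=7, 28 mod 4=0
i=2  r:7+8->15  c:2·0+0->0

15,0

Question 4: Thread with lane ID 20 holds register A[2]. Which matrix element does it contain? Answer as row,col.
20: g=5,t=0
[2] (5+8,0*2+0) = (13,0)

13,0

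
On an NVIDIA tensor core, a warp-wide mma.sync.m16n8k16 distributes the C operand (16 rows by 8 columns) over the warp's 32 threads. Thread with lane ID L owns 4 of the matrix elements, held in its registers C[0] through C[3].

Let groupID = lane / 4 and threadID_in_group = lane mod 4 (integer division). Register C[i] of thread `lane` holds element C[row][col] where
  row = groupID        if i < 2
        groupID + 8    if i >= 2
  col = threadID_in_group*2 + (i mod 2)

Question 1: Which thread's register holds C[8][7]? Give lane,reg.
r=8->g=0,rb=1  c=7->t=3,b0=1
L=0*4+3=3  i=1*2+1=3

3,3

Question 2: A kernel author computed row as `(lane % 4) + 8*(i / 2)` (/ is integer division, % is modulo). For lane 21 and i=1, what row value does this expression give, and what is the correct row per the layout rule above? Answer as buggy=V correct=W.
buggy=1 correct=5

`(lane % 4) + 8*(i / 2)`[21,1]->1
21: gid=5,tid=1
[1] (5+0,1*2+1) = (5,3)
row: 1 vs 5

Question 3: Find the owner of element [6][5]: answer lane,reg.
26,1

r: 6->gid=6,r8=0  c: 5->tid=2,i&1=1
L=6*4+2=26  i=0*2+1=1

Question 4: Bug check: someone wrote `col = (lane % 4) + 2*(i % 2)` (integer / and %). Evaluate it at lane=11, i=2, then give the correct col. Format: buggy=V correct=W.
`(lane % 4) + 2*(i % 2)`[11,2]->3
11: g=2,t=3
[2] (2+8,3*2+0) = (10,6)
col: 3 vs 6

buggy=3 correct=6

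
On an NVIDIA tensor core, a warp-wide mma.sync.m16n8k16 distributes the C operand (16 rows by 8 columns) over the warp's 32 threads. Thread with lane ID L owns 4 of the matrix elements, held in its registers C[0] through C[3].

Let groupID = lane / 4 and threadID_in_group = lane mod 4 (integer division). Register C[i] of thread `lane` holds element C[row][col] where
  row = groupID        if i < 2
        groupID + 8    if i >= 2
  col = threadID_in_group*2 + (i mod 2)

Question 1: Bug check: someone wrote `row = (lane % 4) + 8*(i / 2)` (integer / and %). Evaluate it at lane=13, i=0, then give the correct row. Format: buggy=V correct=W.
`(lane % 4) + 8*(i / 2)`[13,0]->1
13: gid=3,tid=1
[0] (3+0,1*2+0) = (3,2)
row: 1 vs 3

buggy=1 correct=3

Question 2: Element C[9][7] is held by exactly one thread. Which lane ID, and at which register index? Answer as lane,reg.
7,3

r=9->g=1,rb=1  c=7->t=3,b0=1
L=1*4+3=7  i=1*2+1=3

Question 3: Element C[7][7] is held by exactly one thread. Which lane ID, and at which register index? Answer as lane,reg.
r=7->g=7,rb=0  c=7->t=3,b0=1
L=7*4+3=31  i=0*2+1=1

31,1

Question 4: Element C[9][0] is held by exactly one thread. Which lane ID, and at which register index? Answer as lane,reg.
4,2

r=9⇒gr=1,Rb=1  c=0⇒th=0,odd=0
L=1*4+0=4  i=1*2+0=2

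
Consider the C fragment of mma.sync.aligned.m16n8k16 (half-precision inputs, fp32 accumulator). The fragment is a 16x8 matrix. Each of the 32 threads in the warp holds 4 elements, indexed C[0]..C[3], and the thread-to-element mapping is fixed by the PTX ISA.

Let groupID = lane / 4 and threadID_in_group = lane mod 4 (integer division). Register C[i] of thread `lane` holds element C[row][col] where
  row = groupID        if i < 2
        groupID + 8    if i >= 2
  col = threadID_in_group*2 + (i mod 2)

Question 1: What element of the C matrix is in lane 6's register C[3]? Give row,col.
6: gr=1,th=2
[3] (1+8,2*2+1) = (9,5)

9,5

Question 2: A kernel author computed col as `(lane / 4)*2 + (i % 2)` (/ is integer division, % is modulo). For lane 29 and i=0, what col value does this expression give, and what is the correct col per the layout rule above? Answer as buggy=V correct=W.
buggy=14 correct=2

`(lane / 4)*2 + (i % 2)`[29,0]→14
L=29→G=29>>2=7, T=29&3=1
[0]→row 7+0=7  col 1·2+0=2
col: 14 vs 2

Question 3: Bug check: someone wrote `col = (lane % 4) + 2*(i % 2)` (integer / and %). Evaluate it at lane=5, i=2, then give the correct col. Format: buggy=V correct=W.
buggy=1 correct=2

`(lane % 4) + 2*(i % 2)`[5,2]→1
L=5→G=5>>2=1, T=5&3=1
[2]→row 1+8=9  col 1·2+0=2
col: 1 vs 2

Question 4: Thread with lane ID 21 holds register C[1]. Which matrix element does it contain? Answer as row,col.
L=21->g=21>>2=5, t=21&3=1
[1]->row 5+0=5  col 1·2+1=3

5,3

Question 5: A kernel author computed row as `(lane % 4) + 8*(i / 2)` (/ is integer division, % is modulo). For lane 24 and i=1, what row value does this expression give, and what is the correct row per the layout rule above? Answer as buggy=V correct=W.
`(lane % 4) + 8*(i / 2)`[24,1]->0
lane 24->24/4=6, 24 mod 4=0
i=1  r:6+0->6  c:2·0+1->1
row: 0 vs 6

buggy=0 correct=6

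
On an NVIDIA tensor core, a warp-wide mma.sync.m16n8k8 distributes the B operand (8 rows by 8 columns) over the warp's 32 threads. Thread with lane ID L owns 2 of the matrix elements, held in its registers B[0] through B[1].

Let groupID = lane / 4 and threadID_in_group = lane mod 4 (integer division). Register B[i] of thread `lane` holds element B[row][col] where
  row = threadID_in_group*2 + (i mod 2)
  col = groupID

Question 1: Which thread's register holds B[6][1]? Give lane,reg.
c=1→G=1  r=6→T=3,p=0
L=1*4+3=7  i=0=0

7,0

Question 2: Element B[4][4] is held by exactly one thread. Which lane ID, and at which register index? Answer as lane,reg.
c: 4->gid=4  r: 4->tid=2,i&1=0
L=4*4+2=18  i=0=0

18,0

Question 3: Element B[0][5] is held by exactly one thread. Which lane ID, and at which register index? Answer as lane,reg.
20,0

c=5->g=5  r=0->t=0,b0=0
L=5*4+0=20  i=0=0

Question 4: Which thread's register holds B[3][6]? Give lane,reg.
25,1

c=6⇒gr=6  r=3⇒th=1,odd=1
L=6*4+1=25  i=1=1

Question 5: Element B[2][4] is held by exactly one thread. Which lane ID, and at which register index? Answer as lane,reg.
c=4⇒gr=4  r=2⇒th=1,odd=0
L=4*4+1=17  i=0=0

17,0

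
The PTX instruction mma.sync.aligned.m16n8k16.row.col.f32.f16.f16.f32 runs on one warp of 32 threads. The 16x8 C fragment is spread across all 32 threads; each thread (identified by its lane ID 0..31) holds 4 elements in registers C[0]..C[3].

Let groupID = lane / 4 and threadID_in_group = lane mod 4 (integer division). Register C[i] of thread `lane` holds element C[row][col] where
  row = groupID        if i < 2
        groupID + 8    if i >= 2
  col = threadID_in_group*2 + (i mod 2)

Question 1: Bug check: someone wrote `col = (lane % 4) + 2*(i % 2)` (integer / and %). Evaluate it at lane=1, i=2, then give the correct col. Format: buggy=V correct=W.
buggy=1 correct=2

`(lane % 4) + 2*(i % 2)`[1,2]->1
1: gid=0,tid=1
[2] (0+8,1*2+0) = (8,2)
col: 1 vs 2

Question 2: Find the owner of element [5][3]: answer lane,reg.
r=5→G=5,rhi=0  c=3→T=1,p=1
L=5*4+1=21  i=0*2+1=1

21,1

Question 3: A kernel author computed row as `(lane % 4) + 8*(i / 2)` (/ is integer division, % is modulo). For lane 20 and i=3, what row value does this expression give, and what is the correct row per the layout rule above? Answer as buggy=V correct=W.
`(lane % 4) + 8*(i / 2)`[20,3]→8
lane 20: G=5 (20/4), T=0 (20%4)
i=3: r=5+8=13, c=0*2+1=1
row: 8 vs 13

buggy=8 correct=13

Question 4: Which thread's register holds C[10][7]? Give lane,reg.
11,3

r: 10->gid=2,r8=1  c: 7->tid=3,i&1=1
L=2*4+3=11  i=1*2+1=3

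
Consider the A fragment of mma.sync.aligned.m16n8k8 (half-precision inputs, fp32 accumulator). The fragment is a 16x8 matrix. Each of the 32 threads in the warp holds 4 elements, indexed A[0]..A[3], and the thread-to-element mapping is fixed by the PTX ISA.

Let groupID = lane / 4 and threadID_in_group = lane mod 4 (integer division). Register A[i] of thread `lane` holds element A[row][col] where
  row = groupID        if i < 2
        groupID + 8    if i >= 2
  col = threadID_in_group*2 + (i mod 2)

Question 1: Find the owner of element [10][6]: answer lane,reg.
r: 10->gid=2,r8=1  c: 6->tid=3,i&1=0
L=2*4+3=11  i=1*2+0=2

11,2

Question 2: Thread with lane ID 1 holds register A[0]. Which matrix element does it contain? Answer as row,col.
0,2

lane 1: gid=0 (1/4), tid=1 (1%4)
i=0: r=0+0=0, c=1*2+0=2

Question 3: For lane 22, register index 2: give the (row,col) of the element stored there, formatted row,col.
22: grp=5,tig=2
[2] (5+8,2*2+0) = (13,4)

13,4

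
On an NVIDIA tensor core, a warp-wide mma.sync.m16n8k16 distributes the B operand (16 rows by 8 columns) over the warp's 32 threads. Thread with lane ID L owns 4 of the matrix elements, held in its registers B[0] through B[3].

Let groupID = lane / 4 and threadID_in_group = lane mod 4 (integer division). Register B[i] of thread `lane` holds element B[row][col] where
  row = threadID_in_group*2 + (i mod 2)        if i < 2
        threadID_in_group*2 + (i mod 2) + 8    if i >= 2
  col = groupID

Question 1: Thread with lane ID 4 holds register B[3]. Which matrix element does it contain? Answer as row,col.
9,1

4: gr=1,th=0
[3] (0*2+1+8,1) = (9,1)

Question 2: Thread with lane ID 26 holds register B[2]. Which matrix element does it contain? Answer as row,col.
12,6

L=26->gid=26>>2=6, tid=26&3=2
[2]->row 2·2+0+8=12  col gid=6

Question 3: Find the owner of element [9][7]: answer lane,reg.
c: 7->gid=7  r: 9->r8=1,tid=0,i&1=1
L=7*4+0=28  i=1*2+1=3

28,3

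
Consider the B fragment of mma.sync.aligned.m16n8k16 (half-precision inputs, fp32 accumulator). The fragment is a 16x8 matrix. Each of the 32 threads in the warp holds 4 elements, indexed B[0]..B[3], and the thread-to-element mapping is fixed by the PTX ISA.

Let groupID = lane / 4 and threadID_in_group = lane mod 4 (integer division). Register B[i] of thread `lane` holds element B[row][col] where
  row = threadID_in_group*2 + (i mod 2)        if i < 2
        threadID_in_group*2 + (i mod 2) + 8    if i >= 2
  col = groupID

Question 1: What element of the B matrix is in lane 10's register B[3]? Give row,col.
13,2

L=10→G=10>>2=2, T=10&3=2
[3]→row 2·2+1+8=13  col G=2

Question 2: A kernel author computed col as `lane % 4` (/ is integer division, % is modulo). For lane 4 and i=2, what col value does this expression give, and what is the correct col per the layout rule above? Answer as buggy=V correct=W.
`lane % 4`[4,2]=>0
L=4=>grp=4>>2=1, tig=4&3=0
[2]=>row 0·2+0+8=8  col grp=1
col: 0 vs 1

buggy=0 correct=1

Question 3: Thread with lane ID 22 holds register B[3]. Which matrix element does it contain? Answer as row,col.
13,5

lane 22→22/4=5, 22 mod 4=2
i=3  r:2·2+1+8→13  c:5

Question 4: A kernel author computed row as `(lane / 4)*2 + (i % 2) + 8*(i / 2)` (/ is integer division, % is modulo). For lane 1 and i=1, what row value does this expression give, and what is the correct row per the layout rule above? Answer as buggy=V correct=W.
`(lane / 4)*2 + (i % 2) + 8*(i / 2)`[1,1]->1
lane 1: g=0 (1/4), t=1 (1%4)
i=1: r=1*2+1+0=3, c=g=0
row: 1 vs 3

buggy=1 correct=3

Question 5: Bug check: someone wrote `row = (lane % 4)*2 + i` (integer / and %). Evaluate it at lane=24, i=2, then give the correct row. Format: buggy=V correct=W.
buggy=2 correct=8

`(lane % 4)*2 + i`[24,2]→2
lane 24: G=6 (24/4), T=0 (24%4)
i=2: r=0*2+0+8=8, c=G=6
row: 2 vs 8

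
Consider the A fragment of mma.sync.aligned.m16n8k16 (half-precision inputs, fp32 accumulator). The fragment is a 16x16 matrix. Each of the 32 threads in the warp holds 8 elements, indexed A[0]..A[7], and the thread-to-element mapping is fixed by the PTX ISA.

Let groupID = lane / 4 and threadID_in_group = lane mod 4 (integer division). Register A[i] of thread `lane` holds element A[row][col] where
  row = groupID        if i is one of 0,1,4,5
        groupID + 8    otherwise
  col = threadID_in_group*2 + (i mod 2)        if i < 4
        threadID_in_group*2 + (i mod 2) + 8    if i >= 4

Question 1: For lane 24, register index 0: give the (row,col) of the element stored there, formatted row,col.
24: gid=6,tid=0
[0] (6+0,0*2+0+0) = (6,0)

6,0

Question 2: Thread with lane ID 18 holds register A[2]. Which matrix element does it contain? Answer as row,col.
12,4

18: gid=4,tid=2
[2] (4+8,2*2+0+0) = (12,4)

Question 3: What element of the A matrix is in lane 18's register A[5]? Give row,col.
lane 18->18/4=4, 18 mod 4=2
i=5  r:4+0->4  c:2·2+1+8->13

4,13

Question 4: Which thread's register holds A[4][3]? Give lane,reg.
17,1

r:4=>grp=4,rB=0  c:3=>cB=0,tig=1,lo=1
L=4*4+1=17  i=0*4+0*2+1=1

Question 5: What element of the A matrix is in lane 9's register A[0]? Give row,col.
2,2

L=9→G=9>>2=2, T=9&3=1
[0]→row 2+0=2  col 1·2+0+0=2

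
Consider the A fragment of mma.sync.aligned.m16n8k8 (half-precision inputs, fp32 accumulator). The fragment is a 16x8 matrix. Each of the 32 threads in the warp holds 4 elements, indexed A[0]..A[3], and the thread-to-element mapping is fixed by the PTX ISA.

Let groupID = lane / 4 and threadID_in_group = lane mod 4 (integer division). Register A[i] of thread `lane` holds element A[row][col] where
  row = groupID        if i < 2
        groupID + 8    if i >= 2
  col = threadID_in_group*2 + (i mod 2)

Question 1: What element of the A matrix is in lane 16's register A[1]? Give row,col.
16: G=4,T=0
[1] (4+0,0*2+1) = (4,1)

4,1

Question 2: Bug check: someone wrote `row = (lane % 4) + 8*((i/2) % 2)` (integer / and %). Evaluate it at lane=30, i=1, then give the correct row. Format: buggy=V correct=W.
`(lane % 4) + 8*((i/2) % 2)`[30,1]->2
lane 30->30/4=7, 30 mod 4=2
i=1  r:7+0->7  c:2·2+1->5
row: 2 vs 7

buggy=2 correct=7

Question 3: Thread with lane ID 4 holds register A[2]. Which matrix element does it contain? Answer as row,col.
lane 4: grp=1 (4/4), tig=0 (4%4)
i=2: r=1+8=9, c=0*2+0=0

9,0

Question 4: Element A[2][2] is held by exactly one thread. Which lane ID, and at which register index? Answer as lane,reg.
r:2=>grp=2,rB=0  c:2=>tig=1,lo=0
L=2*4+1=9  i=0*2+0=0

9,0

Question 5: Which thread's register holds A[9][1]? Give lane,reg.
r=9⇒gr=1,Rb=1  c=1⇒th=0,odd=1
L=1*4+0=4  i=1*2+1=3

4,3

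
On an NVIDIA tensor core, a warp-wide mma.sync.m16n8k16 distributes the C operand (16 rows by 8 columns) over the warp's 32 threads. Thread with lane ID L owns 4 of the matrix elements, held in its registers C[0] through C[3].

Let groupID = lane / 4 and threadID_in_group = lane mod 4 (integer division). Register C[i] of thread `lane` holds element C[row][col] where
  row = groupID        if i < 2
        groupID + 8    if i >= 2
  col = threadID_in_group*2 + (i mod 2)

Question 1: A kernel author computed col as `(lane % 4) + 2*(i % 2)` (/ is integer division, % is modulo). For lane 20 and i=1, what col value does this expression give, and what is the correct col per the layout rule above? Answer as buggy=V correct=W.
buggy=2 correct=1

`(lane % 4) + 2*(i % 2)`[20,1]->2
lane 20->20/4=5, 20 mod 4=0
i=1  r:5+0->5  c:2·0+1->1
col: 2 vs 1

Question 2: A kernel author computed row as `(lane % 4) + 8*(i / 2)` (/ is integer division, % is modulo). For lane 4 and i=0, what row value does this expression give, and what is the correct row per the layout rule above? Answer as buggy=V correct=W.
`(lane % 4) + 8*(i / 2)`[4,0]⇒0
lane 4⇒4/4=1, 4 mod 4=0
i=0  r:1+0⇒1  c:2·0+0⇒0
row: 0 vs 1

buggy=0 correct=1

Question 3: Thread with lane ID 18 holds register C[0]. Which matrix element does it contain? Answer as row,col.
lane 18⇒18/4=4, 18 mod 4=2
i=0  r:4+0⇒4  c:2·2+0⇒4

4,4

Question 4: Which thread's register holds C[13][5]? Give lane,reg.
r=13⇒gr=5,Rb=1  c=5⇒th=2,odd=1
L=5*4+2=22  i=1*2+1=3

22,3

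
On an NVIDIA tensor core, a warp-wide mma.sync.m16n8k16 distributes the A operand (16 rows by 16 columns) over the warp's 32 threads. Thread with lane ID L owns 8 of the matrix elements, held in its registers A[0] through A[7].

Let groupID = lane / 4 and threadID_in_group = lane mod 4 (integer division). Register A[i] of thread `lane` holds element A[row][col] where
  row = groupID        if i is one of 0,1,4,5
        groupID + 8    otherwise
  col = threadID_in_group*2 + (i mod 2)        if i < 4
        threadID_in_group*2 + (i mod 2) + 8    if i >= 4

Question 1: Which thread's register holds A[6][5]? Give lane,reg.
26,1

r=6->g=6,rb=0  c=5->cb=0,t=2,b0=1
L=6*4+2=26  i=0*4+0*2+1=1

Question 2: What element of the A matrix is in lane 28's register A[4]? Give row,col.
7,8

lane 28: g=7 (28/4), t=0 (28%4)
i=4: r=7+0=7, c=0*2+0+8=8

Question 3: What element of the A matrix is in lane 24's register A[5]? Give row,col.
24: grp=6,tig=0
[5] (6+0,0*2+1+8) = (6,9)

6,9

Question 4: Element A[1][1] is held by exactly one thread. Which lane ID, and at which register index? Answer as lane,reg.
r:1=>grp=1,rB=0  c:1=>cB=0,tig=0,lo=1
L=1*4+0=4  i=0*4+0*2+1=1

4,1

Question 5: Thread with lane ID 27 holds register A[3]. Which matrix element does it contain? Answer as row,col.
14,7

lane 27: grp=6 (27/4), tig=3 (27%4)
i=3: r=6+8=14, c=3*2+1+0=7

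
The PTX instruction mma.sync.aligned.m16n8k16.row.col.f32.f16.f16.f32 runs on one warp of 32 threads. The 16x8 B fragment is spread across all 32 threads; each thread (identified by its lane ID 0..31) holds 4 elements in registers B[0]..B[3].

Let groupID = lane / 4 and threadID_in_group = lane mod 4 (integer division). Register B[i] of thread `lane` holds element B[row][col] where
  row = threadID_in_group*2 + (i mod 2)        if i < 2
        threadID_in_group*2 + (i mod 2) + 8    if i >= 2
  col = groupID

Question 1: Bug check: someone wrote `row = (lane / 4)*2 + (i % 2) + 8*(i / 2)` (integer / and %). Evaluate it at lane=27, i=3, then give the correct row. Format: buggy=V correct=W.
buggy=21 correct=15

`(lane / 4)*2 + (i % 2) + 8*(i / 2)`[27,3]->21
lane 27->27/4=6, 27 mod 4=3
i=3  r:2·3+1+8->15  c:6
row: 21 vs 15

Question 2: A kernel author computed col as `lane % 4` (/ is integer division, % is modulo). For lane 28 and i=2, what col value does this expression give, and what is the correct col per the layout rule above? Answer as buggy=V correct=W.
`lane % 4`[28,2]⇒0
L=28⇒gr=28>>2=7, th=28&3=0
[2]⇒row 0·2+0+8=8  col gr=7
col: 0 vs 7

buggy=0 correct=7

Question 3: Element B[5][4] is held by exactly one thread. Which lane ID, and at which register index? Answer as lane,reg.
18,1

c=4⇒gr=4  r=5⇒Rb=0,th=2,odd=1
L=4*4+2=18  i=0*2+1=1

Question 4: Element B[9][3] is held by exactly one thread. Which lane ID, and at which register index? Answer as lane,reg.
c:3=>grp=3  r:9=>rB=1,tig=0,lo=1
L=3*4+0=12  i=1*2+1=3

12,3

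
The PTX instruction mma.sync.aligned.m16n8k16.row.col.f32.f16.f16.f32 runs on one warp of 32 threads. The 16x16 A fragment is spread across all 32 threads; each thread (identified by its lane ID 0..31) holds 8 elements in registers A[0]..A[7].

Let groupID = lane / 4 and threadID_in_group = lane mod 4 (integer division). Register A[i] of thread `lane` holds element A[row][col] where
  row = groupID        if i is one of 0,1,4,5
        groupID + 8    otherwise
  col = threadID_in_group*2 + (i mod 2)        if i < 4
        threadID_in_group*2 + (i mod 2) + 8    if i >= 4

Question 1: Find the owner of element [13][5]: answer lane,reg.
22,3

r=13→G=5,rhi=1  c=5→chi=0,T=2,p=1
L=5*4+2=22  i=0*4+1*2+1=3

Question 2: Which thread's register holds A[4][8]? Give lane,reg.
16,4

r=4⇒gr=4,Rb=0  c=8⇒Cb=1,th=0,odd=0
L=4*4+0=16  i=1*4+0*2+0=4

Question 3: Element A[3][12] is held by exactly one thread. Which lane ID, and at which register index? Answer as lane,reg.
r=3->g=3,rb=0  c=12->cb=1,t=2,b0=0
L=3*4+2=14  i=1*4+0*2+0=4

14,4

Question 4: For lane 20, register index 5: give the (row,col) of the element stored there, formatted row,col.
5,9

20: G=5,T=0
[5] (5+0,0*2+1+8) = (5,9)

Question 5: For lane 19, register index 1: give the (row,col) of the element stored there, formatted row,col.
4,7

lane 19->19/4=4, 19 mod 4=3
i=1  r:4+0->4  c:2·3+1+0->7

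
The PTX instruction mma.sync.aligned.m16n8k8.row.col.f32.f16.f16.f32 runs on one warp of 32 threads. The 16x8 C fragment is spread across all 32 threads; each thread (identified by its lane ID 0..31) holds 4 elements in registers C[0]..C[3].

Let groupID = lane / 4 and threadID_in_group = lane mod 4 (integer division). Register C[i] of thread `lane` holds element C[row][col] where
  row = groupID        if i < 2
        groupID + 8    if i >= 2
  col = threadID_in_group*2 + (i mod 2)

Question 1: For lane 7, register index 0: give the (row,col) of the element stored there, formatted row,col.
7: grp=1,tig=3
[0] (1+0,3*2+0) = (1,6)

1,6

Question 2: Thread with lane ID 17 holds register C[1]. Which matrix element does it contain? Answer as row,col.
4,3

lane 17: G=4 (17/4), T=1 (17%4)
i=1: r=4+0=4, c=1*2+1=3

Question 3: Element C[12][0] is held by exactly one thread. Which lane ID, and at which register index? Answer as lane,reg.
16,2

r=12⇒gr=4,Rb=1  c=0⇒th=0,odd=0
L=4*4+0=16  i=1*2+0=2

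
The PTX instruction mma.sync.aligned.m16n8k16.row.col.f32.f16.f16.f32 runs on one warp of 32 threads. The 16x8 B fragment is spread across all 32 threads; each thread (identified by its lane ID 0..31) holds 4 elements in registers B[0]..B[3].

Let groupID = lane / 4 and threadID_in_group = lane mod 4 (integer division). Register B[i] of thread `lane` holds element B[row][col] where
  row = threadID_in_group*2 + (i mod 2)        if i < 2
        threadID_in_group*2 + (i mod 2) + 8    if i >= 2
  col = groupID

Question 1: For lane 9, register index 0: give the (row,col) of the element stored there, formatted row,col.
L=9->g=9>>2=2, t=9&3=1
[0]->row 1·2+0+0=2  col g=2

2,2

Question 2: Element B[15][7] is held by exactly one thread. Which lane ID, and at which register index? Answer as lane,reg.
31,3

c=7->g=7  r=15->rb=1,t=3,b0=1
L=7*4+3=31  i=1*2+1=3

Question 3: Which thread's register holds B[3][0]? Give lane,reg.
c: 0->gid=0  r: 3->r8=0,tid=1,i&1=1
L=0*4+1=1  i=0*2+1=1

1,1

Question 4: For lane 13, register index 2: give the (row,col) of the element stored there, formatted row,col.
13: G=3,T=1
[2] (1*2+0+8,3) = (10,3)

10,3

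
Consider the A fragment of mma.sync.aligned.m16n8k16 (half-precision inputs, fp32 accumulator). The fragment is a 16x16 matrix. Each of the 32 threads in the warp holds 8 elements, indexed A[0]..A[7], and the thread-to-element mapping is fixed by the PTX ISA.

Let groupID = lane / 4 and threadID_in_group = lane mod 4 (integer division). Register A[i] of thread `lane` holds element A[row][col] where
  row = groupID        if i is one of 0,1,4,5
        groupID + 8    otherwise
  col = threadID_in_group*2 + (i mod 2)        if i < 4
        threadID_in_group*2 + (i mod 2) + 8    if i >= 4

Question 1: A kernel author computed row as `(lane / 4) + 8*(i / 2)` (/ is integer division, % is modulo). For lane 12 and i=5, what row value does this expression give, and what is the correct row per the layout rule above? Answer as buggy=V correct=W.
`(lane / 4) + 8*(i / 2)`[12,5]=>19
lane 12: grp=3 (12/4), tig=0 (12%4)
i=5: r=3+0=3, c=0*2+1+8=9
row: 19 vs 3

buggy=19 correct=3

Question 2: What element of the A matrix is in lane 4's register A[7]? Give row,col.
lane 4: gr=1 (4/4), th=0 (4%4)
i=7: r=1+8=9, c=0*2+1+8=9

9,9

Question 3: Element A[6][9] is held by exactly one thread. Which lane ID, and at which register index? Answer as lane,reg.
24,5

r=6→G=6,rhi=0  c=9→chi=1,T=0,p=1
L=6*4+0=24  i=1*4+0*2+1=5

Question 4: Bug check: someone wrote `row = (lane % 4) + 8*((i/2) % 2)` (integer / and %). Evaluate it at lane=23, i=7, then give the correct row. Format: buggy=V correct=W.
`(lane % 4) + 8*((i/2) % 2)`[23,7]=>11
lane 23=>23/4=5, 23 mod 4=3
i=7  r:5+8=>13  c:2·3+1+8=>15
row: 11 vs 13

buggy=11 correct=13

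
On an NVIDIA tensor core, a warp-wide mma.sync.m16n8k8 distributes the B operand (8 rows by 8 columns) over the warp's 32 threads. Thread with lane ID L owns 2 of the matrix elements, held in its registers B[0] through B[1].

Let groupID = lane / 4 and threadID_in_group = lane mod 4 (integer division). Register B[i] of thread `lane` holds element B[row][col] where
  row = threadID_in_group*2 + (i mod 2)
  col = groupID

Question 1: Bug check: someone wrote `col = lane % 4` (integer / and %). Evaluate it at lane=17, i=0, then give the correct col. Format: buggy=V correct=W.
buggy=1 correct=4

`lane % 4`[17,0]→1
L=17→G=17>>2=4, T=17&3=1
[0]→row 1·2+0=2  col G=4
col: 1 vs 4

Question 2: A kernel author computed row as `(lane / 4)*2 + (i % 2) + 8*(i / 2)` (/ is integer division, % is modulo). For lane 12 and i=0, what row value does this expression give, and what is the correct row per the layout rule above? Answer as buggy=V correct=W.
buggy=6 correct=0

`(lane / 4)*2 + (i % 2) + 8*(i / 2)`[12,0]⇒6
lane 12: gr=3 (12/4), th=0 (12%4)
i=0: r=0*2+0=0, c=gr=3
row: 6 vs 0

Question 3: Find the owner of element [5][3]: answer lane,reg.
c=3→G=3  r=5→T=2,p=1
L=3*4+2=14  i=1=1

14,1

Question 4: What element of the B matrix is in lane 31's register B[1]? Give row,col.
31: g=7,t=3
[1] (3*2+1,7) = (7,7)

7,7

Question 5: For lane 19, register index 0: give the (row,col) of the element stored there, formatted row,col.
L=19->g=19>>2=4, t=19&3=3
[0]->row 3·2+0=6  col g=4

6,4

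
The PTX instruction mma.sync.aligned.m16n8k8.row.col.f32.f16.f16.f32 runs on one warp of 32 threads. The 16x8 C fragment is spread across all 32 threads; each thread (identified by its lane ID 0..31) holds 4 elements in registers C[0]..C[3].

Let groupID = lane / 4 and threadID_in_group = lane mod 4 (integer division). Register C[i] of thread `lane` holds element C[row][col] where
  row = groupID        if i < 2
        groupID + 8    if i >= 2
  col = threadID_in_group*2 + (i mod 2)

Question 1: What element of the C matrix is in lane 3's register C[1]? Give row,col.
lane 3→3/4=0, 3 mod 4=3
i=1  r:0+0→0  c:2·3+1→7

0,7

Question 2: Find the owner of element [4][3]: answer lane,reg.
17,1

r=4->g=4,rb=0  c=3->t=1,b0=1
L=4*4+1=17  i=0*2+1=1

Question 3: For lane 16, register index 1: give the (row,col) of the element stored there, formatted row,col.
4,1

L=16->gid=16>>2=4, tid=16&3=0
[1]->row 4+0=4  col 0·2+1=1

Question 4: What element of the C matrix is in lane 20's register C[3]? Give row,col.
lane 20->20/4=5, 20 mod 4=0
i=3  r:5+8->13  c:2·0+1->1

13,1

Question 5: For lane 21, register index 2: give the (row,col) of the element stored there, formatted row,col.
21: gid=5,tid=1
[2] (5+8,1*2+0) = (13,2)

13,2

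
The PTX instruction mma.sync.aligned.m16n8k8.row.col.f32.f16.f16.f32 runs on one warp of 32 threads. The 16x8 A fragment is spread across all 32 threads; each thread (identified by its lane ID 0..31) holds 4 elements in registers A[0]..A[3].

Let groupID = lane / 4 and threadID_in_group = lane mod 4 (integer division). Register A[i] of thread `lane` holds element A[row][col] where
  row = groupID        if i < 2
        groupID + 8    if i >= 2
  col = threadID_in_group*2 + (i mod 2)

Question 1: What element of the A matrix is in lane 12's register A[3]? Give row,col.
11,1

12: grp=3,tig=0
[3] (3+8,0*2+1) = (11,1)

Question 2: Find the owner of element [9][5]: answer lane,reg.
r=9⇒gr=1,Rb=1  c=5⇒th=2,odd=1
L=1*4+2=6  i=1*2+1=3

6,3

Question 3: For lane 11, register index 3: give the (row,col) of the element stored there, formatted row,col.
10,7

lane 11->11/4=2, 11 mod 4=3
i=3  r:2+8->10  c:2·3+1->7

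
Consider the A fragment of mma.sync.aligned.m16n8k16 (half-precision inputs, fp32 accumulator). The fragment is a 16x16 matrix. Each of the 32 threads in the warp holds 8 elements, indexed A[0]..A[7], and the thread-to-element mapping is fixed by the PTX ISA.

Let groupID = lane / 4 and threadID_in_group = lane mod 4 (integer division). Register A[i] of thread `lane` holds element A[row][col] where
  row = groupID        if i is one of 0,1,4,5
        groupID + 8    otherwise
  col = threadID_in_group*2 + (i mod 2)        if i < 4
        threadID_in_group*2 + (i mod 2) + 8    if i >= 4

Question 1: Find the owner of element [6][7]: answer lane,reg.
27,1

r:6=>grp=6,rB=0  c:7=>cB=0,tig=3,lo=1
L=6*4+3=27  i=0*4+0*2+1=1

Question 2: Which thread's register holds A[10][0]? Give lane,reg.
r=10→G=2,rhi=1  c=0→chi=0,T=0,p=0
L=2*4+0=8  i=0*4+1*2+0=2

8,2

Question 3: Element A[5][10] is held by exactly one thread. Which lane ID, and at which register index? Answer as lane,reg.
21,4

r: 5->gid=5,r8=0  c: 10->c8=1,tid=1,i&1=0
L=5*4+1=21  i=1*4+0*2+0=4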